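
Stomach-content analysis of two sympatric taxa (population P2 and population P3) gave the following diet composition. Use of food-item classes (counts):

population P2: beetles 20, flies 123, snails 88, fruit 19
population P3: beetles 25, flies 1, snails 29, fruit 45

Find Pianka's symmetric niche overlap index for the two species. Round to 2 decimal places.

0.44

Proportions for population P2 (n=250): 20/250=0.0800, 123/250=0.4920, 88/250=0.3520, 19/250=0.0760
Proportions for population P3 (n=100): 25/100=0.2500, 1/100=0.0100, 29/100=0.2900, 45/100=0.4500
Σ p₁ᵢp₂ᵢ = 0.020000 + 0.004920 + 0.102080 + 0.034200 = 0.161200
Σp_1ᵢ² = 0.0800² + 0.4920² + 0.3520² + 0.0760² = 0.006400 + 0.242064 + 0.123904 + 0.005776 = 0.378144
Σp_2ᵢ² = 0.2500² + 0.0100² + 0.2900² + 0.4500² = 0.062500 + 0.000100 + 0.084100 + 0.202500 = 0.349200
O = 0.161200 / √(0.378144 × 0.349200) = 0.161200 / 0.3633839 = 0.4436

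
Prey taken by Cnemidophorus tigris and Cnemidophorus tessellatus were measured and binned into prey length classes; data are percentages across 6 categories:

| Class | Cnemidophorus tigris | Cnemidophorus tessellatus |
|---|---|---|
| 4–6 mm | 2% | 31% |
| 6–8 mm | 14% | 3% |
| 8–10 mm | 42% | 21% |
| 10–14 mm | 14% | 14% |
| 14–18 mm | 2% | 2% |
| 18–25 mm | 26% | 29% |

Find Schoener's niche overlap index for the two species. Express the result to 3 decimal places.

0.680

Convert percentages to proportions (divide by 100).
Σ|p₁ᵢ − p₂ᵢ| = 0.29 + 0.11 + 0.21 + 0.00 + 0.00 + 0.03 = 0.64
D = 1 − ½ × 0.64 = 1 − 0.320 = 0.68000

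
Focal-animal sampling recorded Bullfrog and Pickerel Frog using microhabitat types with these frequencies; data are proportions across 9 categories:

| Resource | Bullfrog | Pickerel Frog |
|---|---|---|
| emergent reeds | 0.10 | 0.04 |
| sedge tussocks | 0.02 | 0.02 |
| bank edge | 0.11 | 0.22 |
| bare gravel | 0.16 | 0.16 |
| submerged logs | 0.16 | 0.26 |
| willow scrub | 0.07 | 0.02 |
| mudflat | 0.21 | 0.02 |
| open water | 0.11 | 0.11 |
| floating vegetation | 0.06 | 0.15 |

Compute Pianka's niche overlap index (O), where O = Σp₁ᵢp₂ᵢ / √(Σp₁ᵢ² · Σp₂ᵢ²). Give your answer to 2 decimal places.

Σ p₁ᵢp₂ᵢ = 0.0040 + 0.0004 + 0.0242 + 0.0256 + 0.0416 + 0.0014 + 0.0042 + 0.0121 + 0.0090 = 0.1225
Σp_1ᵢ² = 0.10² + 0.02² + 0.11² + 0.16² + 0.16² + 0.07² + 0.21² + 0.11² + 0.06² = 0.0100 + 0.0004 + 0.0121 + 0.0256 + 0.0256 + 0.0049 + 0.0441 + 0.0121 + 0.0036 = 0.1384
Σp_2ᵢ² = 0.04² + 0.02² + 0.22² + 0.16² + 0.26² + 0.02² + 0.02² + 0.11² + 0.15² = 0.0016 + 0.0004 + 0.0484 + 0.0256 + 0.0676 + 0.0004 + 0.0004 + 0.0121 + 0.0225 = 0.1790
O = 0.1225 / √(0.1384 × 0.1790) = 0.1225 / 0.15740 = 0.7783

0.78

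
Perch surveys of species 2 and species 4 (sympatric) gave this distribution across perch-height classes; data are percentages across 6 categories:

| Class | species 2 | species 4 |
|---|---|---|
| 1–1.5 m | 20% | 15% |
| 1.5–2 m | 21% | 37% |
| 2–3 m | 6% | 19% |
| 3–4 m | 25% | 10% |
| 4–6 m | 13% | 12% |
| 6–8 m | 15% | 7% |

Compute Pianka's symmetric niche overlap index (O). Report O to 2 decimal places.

0.82

Convert percentages to proportions (divide by 100).
Σ p₁ᵢp₂ᵢ = 0.0300 + 0.0777 + 0.0114 + 0.0250 + 0.0156 + 0.0105 = 0.1702
Σp_1ᵢ² = 0.20² + 0.21² + 0.06² + 0.25² + 0.13² + 0.15² = 0.0400 + 0.0441 + 0.0036 + 0.0625 + 0.0169 + 0.0225 = 0.1896
Σp_2ᵢ² = 0.15² + 0.37² + 0.19² + 0.10² + 0.12² + 0.07² = 0.0225 + 0.1369 + 0.0361 + 0.0100 + 0.0144 + 0.0049 = 0.2248
O = 0.1702 / √(0.1896 × 0.2248) = 0.1702 / 0.20645 = 0.8244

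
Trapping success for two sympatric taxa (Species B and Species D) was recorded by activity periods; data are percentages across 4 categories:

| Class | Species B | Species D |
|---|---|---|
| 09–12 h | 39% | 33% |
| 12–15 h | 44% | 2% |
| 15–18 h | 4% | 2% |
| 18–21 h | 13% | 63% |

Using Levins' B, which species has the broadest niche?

Convert percentages to proportions (divide by 100).
Σp_Bᵢ² = 0.39² + 0.44² + 0.04² + 0.13² = 0.1521 + 0.1936 + 0.0016 + 0.0169 = 0.3642
B_B = 1 / 0.3642 = 2.7457
Σp_Dᵢ² = 0.33² + 0.02² + 0.02² + 0.63² = 0.1089 + 0.0004 + 0.0004 + 0.3969 = 0.5066
B_D = 1 / 0.5066 = 1.9739
Highest B → broadest niche (most generalist): Species B (B = 2.75).

Species B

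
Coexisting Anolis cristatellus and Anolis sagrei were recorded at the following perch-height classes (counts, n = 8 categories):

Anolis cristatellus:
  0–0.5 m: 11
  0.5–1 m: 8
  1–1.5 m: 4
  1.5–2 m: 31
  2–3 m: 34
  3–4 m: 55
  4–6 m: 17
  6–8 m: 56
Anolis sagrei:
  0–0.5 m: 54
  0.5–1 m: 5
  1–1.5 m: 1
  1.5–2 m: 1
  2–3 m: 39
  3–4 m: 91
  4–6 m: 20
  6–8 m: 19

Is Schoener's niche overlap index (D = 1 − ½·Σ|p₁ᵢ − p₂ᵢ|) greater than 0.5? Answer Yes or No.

Proportions for Anolis cristatellus (n=216): 11/216=0.0509, 8/216=0.0370, 4/216=0.0185, 31/216=0.1435, 34/216=0.1574, 55/216=0.2546, 17/216=0.0787, 56/216=0.2593
Proportions for Anolis sagrei (n=230): 54/230=0.2348, 5/230=0.0217, 1/230=0.0043, 1/230=0.0043, 39/230=0.1696, 91/230=0.3957, 20/230=0.0870, 19/230=0.0826
Σ|p₁ᵢ − p₂ᵢ| = 0.1839 + 0.0153 + 0.0142 + 0.1392 + 0.0122 + 0.1411 + 0.0083 + 0.1767 = 0.6909
D = 1 − ½ × 0.6909 = 1 − 0.34545 = 0.65455
D = 0.65455 > 0.5 → Yes.

Yes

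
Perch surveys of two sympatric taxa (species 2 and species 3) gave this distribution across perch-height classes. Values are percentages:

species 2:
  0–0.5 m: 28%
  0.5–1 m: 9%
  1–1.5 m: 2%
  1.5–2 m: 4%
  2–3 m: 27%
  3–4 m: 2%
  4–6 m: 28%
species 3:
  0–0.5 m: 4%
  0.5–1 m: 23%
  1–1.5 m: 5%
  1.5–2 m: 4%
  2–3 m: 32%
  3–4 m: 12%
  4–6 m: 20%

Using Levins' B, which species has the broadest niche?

species 3

Convert percentages to proportions (divide by 100).
Σp_2ᵢ² = 0.28² + 0.09² + 0.02² + 0.04² + 0.27² + 0.02² + 0.28² = 0.0784 + 0.0081 + 0.0004 + 0.0016 + 0.0729 + 0.0004 + 0.0784 = 0.2402
B_2 = 1 / 0.2402 = 4.1632
Σp_3ᵢ² = 0.04² + 0.23² + 0.05² + 0.04² + 0.32² + 0.12² + 0.20² = 0.0016 + 0.0529 + 0.0025 + 0.0016 + 0.1024 + 0.0144 + 0.0400 = 0.2154
B_3 = 1 / 0.2154 = 4.6425
Highest B → broadest niche (most generalist): species 3 (B = 4.64).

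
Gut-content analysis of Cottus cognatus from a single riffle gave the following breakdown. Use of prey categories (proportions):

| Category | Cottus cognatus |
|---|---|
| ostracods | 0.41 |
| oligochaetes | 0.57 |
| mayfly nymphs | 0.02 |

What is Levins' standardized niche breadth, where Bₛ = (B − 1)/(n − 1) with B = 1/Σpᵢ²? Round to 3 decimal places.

Σpᵢ² = 0.41² + 0.57² + 0.02² = 0.1681 + 0.3249 + 0.0004 = 0.4934
B = 1 / 0.4934 = 2.02675
Bₛ = (B − 1)/(n − 1) = (2.02675 − 1)/(3 − 1) = 1.02675/2 = 0.51338

0.513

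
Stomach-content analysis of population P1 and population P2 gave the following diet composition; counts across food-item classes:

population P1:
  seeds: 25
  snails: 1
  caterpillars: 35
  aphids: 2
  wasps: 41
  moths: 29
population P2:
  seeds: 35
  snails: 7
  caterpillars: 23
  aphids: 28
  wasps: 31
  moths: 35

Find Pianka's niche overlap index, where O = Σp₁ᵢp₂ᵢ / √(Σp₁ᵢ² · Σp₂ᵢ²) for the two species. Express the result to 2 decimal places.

Proportions for population P1 (n=133): 25/133=0.1880, 1/133=0.0075, 35/133=0.2632, 2/133=0.0150, 41/133=0.3083, 29/133=0.2180
Proportions for population P2 (n=159): 35/159=0.2201, 7/159=0.0440, 23/159=0.1447, 28/159=0.1761, 31/159=0.1950, 35/159=0.2201
Σ p₁ᵢp₂ᵢ = 0.041379 + 0.000330 + 0.038085 + 0.002642 + 0.060119 + 0.047982 = 0.190537
Σp_1ᵢ² = 0.1880² + 0.0075² + 0.2632² + 0.0150² + 0.3083² + 0.2180² = 0.035344 + 0.000056 + 0.069274 + 0.000225 + 0.095049 + 0.047524 = 0.247472
Σp_2ᵢ² = 0.2201² + 0.0440² + 0.1447² + 0.1761² + 0.1950² + 0.2201² = 0.048444 + 0.001936 + 0.020938 + 0.031011 + 0.038025 + 0.048444 = 0.188798
O = 0.190537 / √(0.247472 × 0.188798) = 0.190537 / 0.2161532 = 0.8815

0.88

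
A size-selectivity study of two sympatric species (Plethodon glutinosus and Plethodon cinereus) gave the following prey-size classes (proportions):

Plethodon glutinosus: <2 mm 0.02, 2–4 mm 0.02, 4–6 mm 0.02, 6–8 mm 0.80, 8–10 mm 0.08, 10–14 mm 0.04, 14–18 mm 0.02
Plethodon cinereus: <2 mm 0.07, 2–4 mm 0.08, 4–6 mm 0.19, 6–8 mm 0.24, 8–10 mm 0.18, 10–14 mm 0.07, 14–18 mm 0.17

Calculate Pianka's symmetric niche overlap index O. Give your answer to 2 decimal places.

Σ p₁ᵢp₂ᵢ = 0.0014 + 0.0016 + 0.0038 + 0.1920 + 0.0144 + 0.0028 + 0.0034 = 0.2194
Σp_1ᵢ² = 0.02² + 0.02² + 0.02² + 0.80² + 0.08² + 0.04² + 0.02² = 0.0004 + 0.0004 + 0.0004 + 0.6400 + 0.0064 + 0.0016 + 0.0004 = 0.6496
Σp_2ᵢ² = 0.07² + 0.08² + 0.19² + 0.24² + 0.18² + 0.07² + 0.17² = 0.0049 + 0.0064 + 0.0361 + 0.0576 + 0.0324 + 0.0049 + 0.0289 = 0.1712
O = 0.2194 / √(0.6496 × 0.1712) = 0.2194 / 0.33348 = 0.6579

0.66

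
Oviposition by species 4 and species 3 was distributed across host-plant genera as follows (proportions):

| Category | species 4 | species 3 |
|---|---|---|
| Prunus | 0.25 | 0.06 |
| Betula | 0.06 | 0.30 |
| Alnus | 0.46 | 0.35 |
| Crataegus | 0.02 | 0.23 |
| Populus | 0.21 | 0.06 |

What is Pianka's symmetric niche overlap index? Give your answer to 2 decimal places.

Σ p₁ᵢp₂ᵢ = 0.0150 + 0.0180 + 0.1610 + 0.0046 + 0.0126 = 0.2112
Σp_1ᵢ² = 0.25² + 0.06² + 0.46² + 0.02² + 0.21² = 0.0625 + 0.0036 + 0.2116 + 0.0004 + 0.0441 = 0.3222
Σp_2ᵢ² = 0.06² + 0.30² + 0.35² + 0.23² + 0.06² = 0.0036 + 0.0900 + 0.1225 + 0.0529 + 0.0036 = 0.2726
O = 0.2112 / √(0.3222 × 0.2726) = 0.2112 / 0.29636 = 0.7126

0.71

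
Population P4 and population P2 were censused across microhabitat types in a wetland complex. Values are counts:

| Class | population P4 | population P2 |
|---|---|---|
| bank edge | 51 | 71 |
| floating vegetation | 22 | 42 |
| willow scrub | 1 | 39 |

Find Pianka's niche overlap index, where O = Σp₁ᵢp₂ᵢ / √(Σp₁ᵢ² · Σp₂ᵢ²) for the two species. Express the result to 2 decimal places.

Proportions for population P4 (n=74): 51/74=0.6892, 22/74=0.2973, 1/74=0.0135
Proportions for population P2 (n=152): 71/152=0.4671, 42/152=0.2763, 39/152=0.2566
Σ p₁ᵢp₂ᵢ = 0.321925 + 0.082144 + 0.003464 = 0.407533
Σp_1ᵢ² = 0.6892² + 0.2973² + 0.0135² = 0.474997 + 0.088387 + 0.000182 = 0.563566
Σp_2ᵢ² = 0.4671² + 0.2763² + 0.2566² = 0.218182 + 0.076342 + 0.065844 = 0.360368
O = 0.407533 / √(0.563566 × 0.360368) = 0.407533 / 0.4506564 = 0.9043

0.90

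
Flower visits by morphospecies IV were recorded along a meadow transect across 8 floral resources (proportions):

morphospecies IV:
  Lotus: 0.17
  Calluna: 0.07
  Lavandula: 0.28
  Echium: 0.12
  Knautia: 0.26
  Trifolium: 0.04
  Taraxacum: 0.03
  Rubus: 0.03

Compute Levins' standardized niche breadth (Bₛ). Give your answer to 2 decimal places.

Σpᵢ² = 0.17² + 0.07² + 0.28² + 0.12² + 0.26² + 0.04² + 0.03² + 0.03² = 0.0289 + 0.0049 + 0.0784 + 0.0144 + 0.0676 + 0.0016 + 0.0009 + 0.0009 = 0.1976
B = 1 / 0.1976 = 5.0607
Bₛ = (B − 1)/(n − 1) = (5.0607 − 1)/(8 − 1) = 4.0607/7 = 0.5801

0.58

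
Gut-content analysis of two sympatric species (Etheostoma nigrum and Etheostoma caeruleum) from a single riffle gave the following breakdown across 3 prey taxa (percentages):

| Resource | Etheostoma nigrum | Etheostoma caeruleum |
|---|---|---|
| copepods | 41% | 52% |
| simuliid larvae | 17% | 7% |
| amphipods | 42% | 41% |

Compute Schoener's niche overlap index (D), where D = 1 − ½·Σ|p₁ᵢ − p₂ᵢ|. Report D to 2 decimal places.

0.89

Convert percentages to proportions (divide by 100).
Σ|p₁ᵢ − p₂ᵢ| = 0.11 + 0.10 + 0.01 = 0.22
D = 1 − ½ × 0.22 = 1 − 0.110 = 0.8900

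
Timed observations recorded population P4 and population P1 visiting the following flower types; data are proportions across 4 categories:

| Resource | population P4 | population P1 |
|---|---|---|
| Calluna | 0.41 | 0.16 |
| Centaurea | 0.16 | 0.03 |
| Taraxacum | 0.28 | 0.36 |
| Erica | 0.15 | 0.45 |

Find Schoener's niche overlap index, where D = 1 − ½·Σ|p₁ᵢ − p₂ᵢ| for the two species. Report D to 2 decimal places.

0.62

Σ|p₁ᵢ − p₂ᵢ| = 0.25 + 0.13 + 0.08 + 0.30 = 0.76
D = 1 − ½ × 0.76 = 1 − 0.380 = 0.6200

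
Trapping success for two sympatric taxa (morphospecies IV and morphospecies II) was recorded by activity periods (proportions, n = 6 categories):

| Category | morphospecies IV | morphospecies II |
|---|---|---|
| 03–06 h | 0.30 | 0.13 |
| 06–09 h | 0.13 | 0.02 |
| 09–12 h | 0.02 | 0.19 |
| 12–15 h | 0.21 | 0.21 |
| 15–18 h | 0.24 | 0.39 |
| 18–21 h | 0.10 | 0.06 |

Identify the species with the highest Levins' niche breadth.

morphospecies IV

Σp_IVᵢ² = 0.30² + 0.13² + 0.02² + 0.21² + 0.24² + 0.10² = 0.0900 + 0.0169 + 0.0004 + 0.0441 + 0.0576 + 0.0100 = 0.2190
B_IV = 1 / 0.2190 = 4.5662
Σp_IIᵢ² = 0.13² + 0.02² + 0.19² + 0.21² + 0.39² + 0.06² = 0.0169 + 0.0004 + 0.0361 + 0.0441 + 0.1521 + 0.0036 = 0.2532
B_II = 1 / 0.2532 = 3.9494
Highest B → broadest niche (most generalist): morphospecies IV (B = 4.57).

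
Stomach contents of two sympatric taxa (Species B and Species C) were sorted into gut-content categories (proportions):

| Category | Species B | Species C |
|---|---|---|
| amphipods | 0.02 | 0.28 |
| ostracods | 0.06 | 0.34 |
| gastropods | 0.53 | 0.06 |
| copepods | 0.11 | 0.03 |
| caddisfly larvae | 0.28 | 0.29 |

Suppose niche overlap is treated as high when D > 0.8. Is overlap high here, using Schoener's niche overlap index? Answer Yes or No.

Σ|p₁ᵢ − p₂ᵢ| = 0.26 + 0.28 + 0.47 + 0.08 + 0.01 = 1.10
D = 1 − ½ × 1.10 = 1 − 0.550 = 0.4500
D = 0.4500 < 0.8 → No.

No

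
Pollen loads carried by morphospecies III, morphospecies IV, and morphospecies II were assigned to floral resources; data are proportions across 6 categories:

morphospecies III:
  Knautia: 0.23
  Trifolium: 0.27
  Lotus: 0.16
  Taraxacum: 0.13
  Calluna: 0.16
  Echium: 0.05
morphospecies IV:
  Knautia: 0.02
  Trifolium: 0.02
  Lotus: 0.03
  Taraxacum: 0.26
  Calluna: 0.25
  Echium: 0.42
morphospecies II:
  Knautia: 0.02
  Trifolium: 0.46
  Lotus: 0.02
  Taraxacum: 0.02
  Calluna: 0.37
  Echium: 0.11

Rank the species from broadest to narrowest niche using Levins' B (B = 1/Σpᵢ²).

morphospecies III > morphospecies IV > morphospecies II

Σp_IIIᵢ² = 0.23² + 0.27² + 0.16² + 0.13² + 0.16² + 0.05² = 0.0529 + 0.0729 + 0.0256 + 0.0169 + 0.0256 + 0.0025 = 0.1964
B_III = 1 / 0.1964 = 5.0916
Σp_IVᵢ² = 0.02² + 0.02² + 0.03² + 0.26² + 0.25² + 0.42² = 0.0004 + 0.0004 + 0.0009 + 0.0676 + 0.0625 + 0.1764 = 0.3082
B_IV = 1 / 0.3082 = 3.2446
Σp_IIᵢ² = 0.02² + 0.46² + 0.02² + 0.02² + 0.37² + 0.11² = 0.0004 + 0.2116 + 0.0004 + 0.0004 + 0.1369 + 0.0121 = 0.3618
B_II = 1 / 0.3618 = 2.7640
Ranking by B (broadest → narrowest): morphospecies III (5.09) > morphospecies IV (3.24) > morphospecies II (2.76)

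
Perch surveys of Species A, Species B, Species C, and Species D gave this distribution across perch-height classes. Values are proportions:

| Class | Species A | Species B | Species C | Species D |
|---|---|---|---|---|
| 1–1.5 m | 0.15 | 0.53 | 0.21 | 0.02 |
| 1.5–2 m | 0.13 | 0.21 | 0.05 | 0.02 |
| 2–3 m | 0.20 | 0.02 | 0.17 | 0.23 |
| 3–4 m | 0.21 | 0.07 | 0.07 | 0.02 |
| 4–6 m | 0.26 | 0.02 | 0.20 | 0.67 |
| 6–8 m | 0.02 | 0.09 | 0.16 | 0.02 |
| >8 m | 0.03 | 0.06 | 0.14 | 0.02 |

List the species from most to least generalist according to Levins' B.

Species C > Species A > Species B > Species D

Σp_Aᵢ² = 0.15² + 0.13² + 0.20² + 0.21² + 0.26² + 0.02² + 0.03² = 0.0225 + 0.0169 + 0.0400 + 0.0441 + 0.0676 + 0.0004 + 0.0009 = 0.1924
B_A = 1 / 0.1924 = 5.1975
Σp_Bᵢ² = 0.53² + 0.21² + 0.02² + 0.07² + 0.02² + 0.09² + 0.06² = 0.2809 + 0.0441 + 0.0004 + 0.0049 + 0.0004 + 0.0081 + 0.0036 = 0.3424
B_B = 1 / 0.3424 = 2.9206
Σp_Cᵢ² = 0.21² + 0.05² + 0.17² + 0.07² + 0.20² + 0.16² + 0.14² = 0.0441 + 0.0025 + 0.0289 + 0.0049 + 0.0400 + 0.0256 + 0.0196 = 0.1656
B_C = 1 / 0.1656 = 6.0386
Σp_Dᵢ² = 0.02² + 0.02² + 0.23² + 0.02² + 0.67² + 0.02² + 0.02² = 0.0004 + 0.0004 + 0.0529 + 0.0004 + 0.4489 + 0.0004 + 0.0004 = 0.5038
B_D = 1 / 0.5038 = 1.9849
Ranking by B (broadest → narrowest): Species C (6.04) > Species A (5.20) > Species B (2.92) > Species D (1.98)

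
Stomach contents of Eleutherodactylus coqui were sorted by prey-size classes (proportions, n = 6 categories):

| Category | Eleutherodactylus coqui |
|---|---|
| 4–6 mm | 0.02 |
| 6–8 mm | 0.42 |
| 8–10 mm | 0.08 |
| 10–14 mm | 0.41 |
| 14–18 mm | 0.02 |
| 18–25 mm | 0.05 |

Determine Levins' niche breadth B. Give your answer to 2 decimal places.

2.82

Σpᵢ² = 0.02² + 0.42² + 0.08² + 0.41² + 0.02² + 0.05² = 0.0004 + 0.1764 + 0.0064 + 0.1681 + 0.0004 + 0.0025 = 0.3542
B = 1 / 0.3542 = 2.8233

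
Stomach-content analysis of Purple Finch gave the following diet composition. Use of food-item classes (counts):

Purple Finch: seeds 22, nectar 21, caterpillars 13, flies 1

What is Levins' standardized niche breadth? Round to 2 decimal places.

Proportions for Purple Finch (n=57): 22/57=0.3860, 21/57=0.3684, 13/57=0.2281, 1/57=0.0175
Σpᵢ² = 0.3860² + 0.3684² + 0.2281² + 0.0175² = 0.148996 + 0.135719 + 0.052030 + 0.000306 = 0.337051
B = 1 / 0.337051 = 2.9669
Bₛ = (B − 1)/(n − 1) = (2.9669 − 1)/(4 − 1) = 1.9669/3 = 0.6556

0.66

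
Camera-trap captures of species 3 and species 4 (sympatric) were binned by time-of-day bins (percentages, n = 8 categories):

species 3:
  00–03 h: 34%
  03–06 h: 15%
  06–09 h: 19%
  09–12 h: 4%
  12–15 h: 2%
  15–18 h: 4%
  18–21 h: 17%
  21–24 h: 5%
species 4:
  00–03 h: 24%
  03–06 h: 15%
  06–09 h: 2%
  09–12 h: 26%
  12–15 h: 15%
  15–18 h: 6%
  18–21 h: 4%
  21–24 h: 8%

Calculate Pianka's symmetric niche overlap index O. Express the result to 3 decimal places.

Convert percentages to proportions (divide by 100).
Σ p₁ᵢp₂ᵢ = 0.0816 + 0.0225 + 0.0038 + 0.0104 + 0.0030 + 0.0024 + 0.0068 + 0.0040 = 0.1345
Σp_1ᵢ² = 0.34² + 0.15² + 0.19² + 0.04² + 0.02² + 0.04² + 0.17² + 0.05² = 0.1156 + 0.0225 + 0.0361 + 0.0016 + 0.0004 + 0.0016 + 0.0289 + 0.0025 = 0.2092
Σp_2ᵢ² = 0.24² + 0.15² + 0.02² + 0.26² + 0.15² + 0.06² + 0.04² + 0.08² = 0.0576 + 0.0225 + 0.0004 + 0.0676 + 0.0225 + 0.0036 + 0.0016 + 0.0064 = 0.1822
O = 0.1345 / √(0.2092 × 0.1822) = 0.1345 / 0.195234 = 0.68892

0.689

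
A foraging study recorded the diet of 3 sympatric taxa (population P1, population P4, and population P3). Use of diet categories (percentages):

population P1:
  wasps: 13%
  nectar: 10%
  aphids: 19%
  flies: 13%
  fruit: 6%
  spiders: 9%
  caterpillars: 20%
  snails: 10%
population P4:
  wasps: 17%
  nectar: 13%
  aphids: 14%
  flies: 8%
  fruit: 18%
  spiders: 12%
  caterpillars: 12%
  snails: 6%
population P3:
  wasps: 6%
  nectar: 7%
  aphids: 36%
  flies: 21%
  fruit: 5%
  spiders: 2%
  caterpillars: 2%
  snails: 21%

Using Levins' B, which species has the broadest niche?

population P4

Convert percentages to proportions (divide by 100).
Σp_P1ᵢ² = 0.13² + 0.10² + 0.19² + 0.13² + 0.06² + 0.09² + 0.20² + 0.10² = 0.0169 + 0.0100 + 0.0361 + 0.0169 + 0.0036 + 0.0081 + 0.0400 + 0.0100 = 0.1416
B_P1 = 1 / 0.1416 = 7.0621
Σp_P4ᵢ² = 0.17² + 0.13² + 0.14² + 0.08² + 0.18² + 0.12² + 0.12² + 0.06² = 0.0289 + 0.0169 + 0.0196 + 0.0064 + 0.0324 + 0.0144 + 0.0144 + 0.0036 = 0.1366
B_P4 = 1 / 0.1366 = 7.3206
Σp_P3ᵢ² = 0.06² + 0.07² + 0.36² + 0.21² + 0.05² + 0.02² + 0.02² + 0.21² = 0.0036 + 0.0049 + 0.1296 + 0.0441 + 0.0025 + 0.0004 + 0.0004 + 0.0441 = 0.2296
B_P3 = 1 / 0.2296 = 4.3554
Highest B → broadest niche (most generalist): population P4 (B = 7.32).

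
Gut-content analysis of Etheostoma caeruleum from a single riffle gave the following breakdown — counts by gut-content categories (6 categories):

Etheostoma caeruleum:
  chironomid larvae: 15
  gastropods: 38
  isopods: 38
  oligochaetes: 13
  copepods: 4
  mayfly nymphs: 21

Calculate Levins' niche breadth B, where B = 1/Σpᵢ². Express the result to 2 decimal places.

4.45

Proportions for Etheostoma caeruleum (n=129): 15/129=0.1163, 38/129=0.2946, 38/129=0.2946, 13/129=0.1008, 4/129=0.0310, 21/129=0.1628
Σpᵢ² = 0.1163² + 0.2946² + 0.2946² + 0.1008² + 0.0310² + 0.1628² = 0.013526 + 0.086789 + 0.086789 + 0.010161 + 0.000961 + 0.026504 = 0.224730
B = 1 / 0.224730 = 4.4498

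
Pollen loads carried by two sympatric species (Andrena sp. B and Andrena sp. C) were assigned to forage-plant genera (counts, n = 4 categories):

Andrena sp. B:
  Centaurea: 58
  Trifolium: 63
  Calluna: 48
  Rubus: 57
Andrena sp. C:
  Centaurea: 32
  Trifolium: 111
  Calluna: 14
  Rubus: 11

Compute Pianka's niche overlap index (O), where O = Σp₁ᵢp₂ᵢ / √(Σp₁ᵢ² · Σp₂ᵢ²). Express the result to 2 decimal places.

Proportions for Andrena sp. B (n=226): 58/226=0.2566, 63/226=0.2788, 48/226=0.2124, 57/226=0.2522
Proportions for Andrena sp. C (n=168): 32/168=0.1905, 111/168=0.6607, 14/168=0.0833, 11/168=0.0655
Σ p₁ᵢp₂ᵢ = 0.048882 + 0.184203 + 0.017693 + 0.016519 = 0.267297
Σp_1ᵢ² = 0.2566² + 0.2788² + 0.2124² + 0.2522² = 0.065844 + 0.077729 + 0.045114 + 0.063605 = 0.252292
Σp_2ᵢ² = 0.1905² + 0.6607² + 0.0833² + 0.0655² = 0.036290 + 0.436524 + 0.006939 + 0.004290 = 0.484043
O = 0.267297 / √(0.252292 × 0.484043) = 0.267297 / 0.3494570 = 0.7649

0.76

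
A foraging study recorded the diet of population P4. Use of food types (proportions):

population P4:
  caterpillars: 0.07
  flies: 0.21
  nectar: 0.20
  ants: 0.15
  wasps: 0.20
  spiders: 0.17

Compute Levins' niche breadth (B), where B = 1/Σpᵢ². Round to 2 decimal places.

5.54

Σpᵢ² = 0.07² + 0.21² + 0.20² + 0.15² + 0.20² + 0.17² = 0.0049 + 0.0441 + 0.0400 + 0.0225 + 0.0400 + 0.0289 = 0.1804
B = 1 / 0.1804 = 5.5432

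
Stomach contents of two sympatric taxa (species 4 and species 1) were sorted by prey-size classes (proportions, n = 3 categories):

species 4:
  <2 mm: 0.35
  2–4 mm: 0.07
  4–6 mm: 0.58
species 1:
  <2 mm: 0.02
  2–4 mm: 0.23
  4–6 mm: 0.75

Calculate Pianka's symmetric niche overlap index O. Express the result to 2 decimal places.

0.86

Σ p₁ᵢp₂ᵢ = 0.0070 + 0.0161 + 0.4350 = 0.4581
Σp_1ᵢ² = 0.35² + 0.07² + 0.58² = 0.1225 + 0.0049 + 0.3364 = 0.4638
Σp_2ᵢ² = 0.02² + 0.23² + 0.75² = 0.0004 + 0.0529 + 0.5625 = 0.6158
O = 0.4581 / √(0.4638 × 0.6158) = 0.4581 / 0.53442 = 0.8572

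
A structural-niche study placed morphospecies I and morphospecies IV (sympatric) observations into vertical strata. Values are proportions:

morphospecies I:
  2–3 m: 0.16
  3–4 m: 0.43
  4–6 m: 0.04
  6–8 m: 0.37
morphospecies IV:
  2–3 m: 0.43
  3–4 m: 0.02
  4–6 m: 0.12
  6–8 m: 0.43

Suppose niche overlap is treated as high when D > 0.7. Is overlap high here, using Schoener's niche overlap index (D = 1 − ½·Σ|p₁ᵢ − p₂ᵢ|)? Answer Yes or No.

Σ|p₁ᵢ − p₂ᵢ| = 0.27 + 0.41 + 0.08 + 0.06 = 0.82
D = 1 − ½ × 0.82 = 1 − 0.410 = 0.5900
D = 0.5900 < 0.7 → No.

No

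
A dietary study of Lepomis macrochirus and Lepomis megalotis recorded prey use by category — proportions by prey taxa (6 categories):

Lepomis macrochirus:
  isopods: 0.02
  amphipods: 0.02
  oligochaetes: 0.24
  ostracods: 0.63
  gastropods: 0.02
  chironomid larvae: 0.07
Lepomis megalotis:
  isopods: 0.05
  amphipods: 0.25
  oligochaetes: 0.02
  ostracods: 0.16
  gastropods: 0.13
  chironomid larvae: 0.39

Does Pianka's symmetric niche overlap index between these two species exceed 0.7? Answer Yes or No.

No

Σ p₁ᵢp₂ᵢ = 0.0010 + 0.0050 + 0.0048 + 0.1008 + 0.0026 + 0.0273 = 0.1415
Σp_1ᵢ² = 0.02² + 0.02² + 0.24² + 0.63² + 0.02² + 0.07² = 0.0004 + 0.0004 + 0.0576 + 0.3969 + 0.0004 + 0.0049 = 0.4606
Σp_2ᵢ² = 0.05² + 0.25² + 0.02² + 0.16² + 0.13² + 0.39² = 0.0025 + 0.0625 + 0.0004 + 0.0256 + 0.0169 + 0.1521 = 0.2600
O = 0.1415 / √(0.4606 × 0.2600) = 0.1415 / 0.34606 = 0.4089
O = 0.4089 < 0.7 → No.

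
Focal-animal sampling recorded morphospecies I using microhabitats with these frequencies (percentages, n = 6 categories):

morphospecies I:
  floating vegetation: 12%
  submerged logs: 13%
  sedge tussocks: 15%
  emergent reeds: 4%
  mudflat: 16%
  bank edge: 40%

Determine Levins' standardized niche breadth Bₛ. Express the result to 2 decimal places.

0.63

Convert percentages to proportions (divide by 100).
Σpᵢ² = 0.12² + 0.13² + 0.15² + 0.04² + 0.16² + 0.40² = 0.0144 + 0.0169 + 0.0225 + 0.0016 + 0.0256 + 0.1600 = 0.2410
B = 1 / 0.2410 = 4.1494
Bₛ = (B − 1)/(n − 1) = (4.1494 − 1)/(6 − 1) = 3.1494/5 = 0.6299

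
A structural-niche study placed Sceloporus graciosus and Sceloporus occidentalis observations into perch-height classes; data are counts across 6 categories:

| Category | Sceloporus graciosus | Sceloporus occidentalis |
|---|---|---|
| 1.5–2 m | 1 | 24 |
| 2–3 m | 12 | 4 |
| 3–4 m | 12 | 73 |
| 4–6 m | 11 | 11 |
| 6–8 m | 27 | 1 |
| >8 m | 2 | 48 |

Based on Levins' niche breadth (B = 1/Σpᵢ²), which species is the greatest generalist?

Sceloporus graciosus

Proportions for Sceloporus graciosus (n=65): 1/65=0.0154, 12/65=0.1846, 12/65=0.1846, 11/65=0.1692, 27/65=0.4154, 2/65=0.0308
Proportions for Sceloporus occidentalis (n=161): 24/161=0.1491, 4/161=0.0248, 73/161=0.4534, 11/161=0.0683, 1/161=0.0062, 48/161=0.2981
Σp_gracᵢ² = 0.0154² + 0.1846² + 0.1846² + 0.1692² + 0.4154² + 0.0308² = 0.000237 + 0.034077 + 0.034077 + 0.028629 + 0.172557 + 0.000949 = 0.270526
B_grac = 1 / 0.270526 = 3.6965
Σp_occiᵢ² = 0.1491² + 0.0248² + 0.4534² + 0.0683² + 0.0062² + 0.2981² = 0.022231 + 0.000615 + 0.205572 + 0.004665 + 0.000038 + 0.088864 = 0.321985
B_occi = 1 / 0.321985 = 3.1057
Highest B → broadest niche (most generalist): Sceloporus graciosus (B = 3.70).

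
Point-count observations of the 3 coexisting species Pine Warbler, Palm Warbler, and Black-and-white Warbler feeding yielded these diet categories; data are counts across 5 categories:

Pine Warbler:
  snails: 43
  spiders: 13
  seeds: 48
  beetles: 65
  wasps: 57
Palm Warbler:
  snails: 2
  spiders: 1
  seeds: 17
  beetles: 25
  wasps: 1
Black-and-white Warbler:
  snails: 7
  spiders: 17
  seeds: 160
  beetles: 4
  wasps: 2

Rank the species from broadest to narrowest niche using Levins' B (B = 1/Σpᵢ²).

Pine Warbler > Palm Warbler > Black-and-white Warbler

Proportions for Pine Warbler (n=226): 43/226=0.1903, 13/226=0.0575, 48/226=0.2124, 65/226=0.2876, 57/226=0.2522
Proportions for Palm Warbler (n=46): 2/46=0.0435, 1/46=0.0217, 17/46=0.3696, 25/46=0.5435, 1/46=0.0217
Proportions for Black-and-white Warbler (n=190): 7/190=0.0368, 17/190=0.0895, 160/190=0.8421, 4/190=0.0211, 2/190=0.0105
Σp_Pineᵢ² = 0.1903² + 0.0575² + 0.2124² + 0.2876² + 0.2522² = 0.036214 + 0.003306 + 0.045114 + 0.082714 + 0.063605 = 0.230953
B_Pine = 1 / 0.230953 = 4.3299
Σp_Palmᵢ² = 0.0435² + 0.0217² + 0.3696² + 0.5435² + 0.0217² = 0.001892 + 0.000471 + 0.136604 + 0.295392 + 0.000471 = 0.434830
B_Palm = 1 / 0.434830 = 2.2997
Σp_Blacᵢ² = 0.0368² + 0.0895² + 0.8421² + 0.0211² + 0.0105² = 0.001354 + 0.008010 + 0.709132 + 0.000445 + 0.000110 = 0.719051
B_Blac = 1 / 0.719051 = 1.3907
Ranking by B (broadest → narrowest): Pine Warbler (4.33) > Palm Warbler (2.30) > Black-and-white Warbler (1.39)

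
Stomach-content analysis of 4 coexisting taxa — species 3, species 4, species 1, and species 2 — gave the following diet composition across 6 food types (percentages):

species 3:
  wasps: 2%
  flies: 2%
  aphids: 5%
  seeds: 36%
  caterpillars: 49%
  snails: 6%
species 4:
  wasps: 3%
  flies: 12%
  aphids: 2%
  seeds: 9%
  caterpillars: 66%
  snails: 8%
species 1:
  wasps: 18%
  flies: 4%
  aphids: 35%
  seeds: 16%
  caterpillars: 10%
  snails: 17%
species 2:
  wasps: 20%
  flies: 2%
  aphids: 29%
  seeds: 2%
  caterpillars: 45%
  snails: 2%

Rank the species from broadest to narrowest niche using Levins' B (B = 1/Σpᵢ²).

species 1 > species 2 > species 3 > species 4

Convert percentages to proportions (divide by 100).
Σp_3ᵢ² = 0.02² + 0.02² + 0.05² + 0.36² + 0.49² + 0.06² = 0.0004 + 0.0004 + 0.0025 + 0.1296 + 0.2401 + 0.0036 = 0.3766
B_3 = 1 / 0.3766 = 2.6553
Σp_4ᵢ² = 0.03² + 0.12² + 0.02² + 0.09² + 0.66² + 0.08² = 0.0009 + 0.0144 + 0.0004 + 0.0081 + 0.4356 + 0.0064 = 0.4658
B_4 = 1 / 0.4658 = 2.1468
Σp_1ᵢ² = 0.18² + 0.04² + 0.35² + 0.16² + 0.10² + 0.17² = 0.0324 + 0.0016 + 0.1225 + 0.0256 + 0.0100 + 0.0289 = 0.2210
B_1 = 1 / 0.2210 = 4.5249
Σp_2ᵢ² = 0.20² + 0.02² + 0.29² + 0.02² + 0.45² + 0.02² = 0.0400 + 0.0004 + 0.0841 + 0.0004 + 0.2025 + 0.0004 = 0.3278
B_2 = 1 / 0.3278 = 3.0506
Ranking by B (broadest → narrowest): species 1 (4.52) > species 2 (3.05) > species 3 (2.66) > species 4 (2.15)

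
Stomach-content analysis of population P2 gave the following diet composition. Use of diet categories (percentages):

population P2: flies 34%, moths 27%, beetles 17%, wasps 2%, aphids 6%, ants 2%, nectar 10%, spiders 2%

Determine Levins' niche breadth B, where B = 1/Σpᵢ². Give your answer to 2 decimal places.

Convert percentages to proportions (divide by 100).
Σpᵢ² = 0.34² + 0.27² + 0.17² + 0.02² + 0.06² + 0.02² + 0.10² + 0.02² = 0.1156 + 0.0729 + 0.0289 + 0.0004 + 0.0036 + 0.0004 + 0.0100 + 0.0004 = 0.2322
B = 1 / 0.2322 = 4.3066

4.31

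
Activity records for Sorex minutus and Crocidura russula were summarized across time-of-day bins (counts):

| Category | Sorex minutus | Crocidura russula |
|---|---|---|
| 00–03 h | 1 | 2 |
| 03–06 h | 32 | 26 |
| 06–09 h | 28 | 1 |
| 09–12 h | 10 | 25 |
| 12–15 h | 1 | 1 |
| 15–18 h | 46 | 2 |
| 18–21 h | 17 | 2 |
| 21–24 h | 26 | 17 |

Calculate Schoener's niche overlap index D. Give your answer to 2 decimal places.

0.50

Proportions for Sorex minutus (n=161): 1/161=0.0062, 32/161=0.1988, 28/161=0.1739, 10/161=0.0621, 1/161=0.0062, 46/161=0.2857, 17/161=0.1056, 26/161=0.1615
Proportions for Crocidura russula (n=76): 2/76=0.0263, 26/76=0.3421, 1/76=0.0132, 25/76=0.3289, 1/76=0.0132, 2/76=0.0263, 2/76=0.0263, 17/76=0.2237
Σ|p₁ᵢ − p₂ᵢ| = 0.0201 + 0.1433 + 0.1607 + 0.2668 + 0.0070 + 0.2594 + 0.0793 + 0.0622 = 0.9988
D = 1 − ½ × 0.9988 = 1 − 0.49940 = 0.50060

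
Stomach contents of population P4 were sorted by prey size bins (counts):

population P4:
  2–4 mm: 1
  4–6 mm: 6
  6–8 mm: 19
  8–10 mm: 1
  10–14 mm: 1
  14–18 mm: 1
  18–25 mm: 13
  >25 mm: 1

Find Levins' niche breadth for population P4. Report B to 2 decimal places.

3.24

Proportions for population P4 (n=43): 1/43=0.0233, 6/43=0.1395, 19/43=0.4419, 1/43=0.0233, 1/43=0.0233, 1/43=0.0233, 13/43=0.3023, 1/43=0.0233
Σpᵢ² = 0.0233² + 0.1395² + 0.4419² + 0.0233² + 0.0233² + 0.0233² + 0.3023² + 0.0233² = 0.000543 + 0.019460 + 0.195276 + 0.000543 + 0.000543 + 0.000543 + 0.091385 + 0.000543 = 0.308836
B = 1 / 0.308836 = 3.2380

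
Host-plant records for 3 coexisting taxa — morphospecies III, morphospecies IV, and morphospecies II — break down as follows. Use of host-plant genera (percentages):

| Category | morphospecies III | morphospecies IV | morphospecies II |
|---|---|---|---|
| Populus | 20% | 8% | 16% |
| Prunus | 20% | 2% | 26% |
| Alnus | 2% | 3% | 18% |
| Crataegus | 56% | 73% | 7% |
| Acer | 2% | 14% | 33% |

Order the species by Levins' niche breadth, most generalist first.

morphospecies II > morphospecies III > morphospecies IV

Convert percentages to proportions (divide by 100).
Σp_IIIᵢ² = 0.20² + 0.20² + 0.02² + 0.56² + 0.02² = 0.0400 + 0.0400 + 0.0004 + 0.3136 + 0.0004 = 0.3944
B_III = 1 / 0.3944 = 2.5355
Σp_IVᵢ² = 0.08² + 0.02² + 0.03² + 0.73² + 0.14² = 0.0064 + 0.0004 + 0.0009 + 0.5329 + 0.0196 = 0.5602
B_IV = 1 / 0.5602 = 1.7851
Σp_IIᵢ² = 0.16² + 0.26² + 0.18² + 0.07² + 0.33² = 0.0256 + 0.0676 + 0.0324 + 0.0049 + 0.1089 = 0.2394
B_II = 1 / 0.2394 = 4.1771
Ranking by B (broadest → narrowest): morphospecies II (4.18) > morphospecies III (2.54) > morphospecies IV (1.79)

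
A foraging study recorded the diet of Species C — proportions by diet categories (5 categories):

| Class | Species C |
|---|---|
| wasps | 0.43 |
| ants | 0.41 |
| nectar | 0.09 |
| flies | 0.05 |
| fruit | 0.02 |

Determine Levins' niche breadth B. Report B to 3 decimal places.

2.747

Σpᵢ² = 0.43² + 0.41² + 0.09² + 0.05² + 0.02² = 0.1849 + 0.1681 + 0.0081 + 0.0025 + 0.0004 = 0.3640
B = 1 / 0.3640 = 2.74725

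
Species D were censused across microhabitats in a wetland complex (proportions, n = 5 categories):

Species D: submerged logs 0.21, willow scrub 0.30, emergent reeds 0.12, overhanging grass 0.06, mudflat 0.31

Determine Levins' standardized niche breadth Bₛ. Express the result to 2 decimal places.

Σpᵢ² = 0.21² + 0.30² + 0.12² + 0.06² + 0.31² = 0.0441 + 0.0900 + 0.0144 + 0.0036 + 0.0961 = 0.2482
B = 1 / 0.2482 = 4.0290
Bₛ = (B − 1)/(n − 1) = (4.0290 − 1)/(5 − 1) = 3.0290/4 = 0.7573

0.76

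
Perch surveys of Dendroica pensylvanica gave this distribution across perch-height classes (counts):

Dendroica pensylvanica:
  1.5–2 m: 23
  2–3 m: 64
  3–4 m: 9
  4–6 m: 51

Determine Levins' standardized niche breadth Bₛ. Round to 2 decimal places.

Proportions for Dendroica pensylvanica (n=147): 23/147=0.1565, 64/147=0.4354, 9/147=0.0612, 51/147=0.3469
Σpᵢ² = 0.1565² + 0.4354² + 0.0612² + 0.3469² = 0.024492 + 0.189573 + 0.003745 + 0.120340 = 0.338150
B = 1 / 0.338150 = 2.9573
Bₛ = (B − 1)/(n − 1) = (2.9573 − 1)/(4 − 1) = 1.9573/3 = 0.6524

0.65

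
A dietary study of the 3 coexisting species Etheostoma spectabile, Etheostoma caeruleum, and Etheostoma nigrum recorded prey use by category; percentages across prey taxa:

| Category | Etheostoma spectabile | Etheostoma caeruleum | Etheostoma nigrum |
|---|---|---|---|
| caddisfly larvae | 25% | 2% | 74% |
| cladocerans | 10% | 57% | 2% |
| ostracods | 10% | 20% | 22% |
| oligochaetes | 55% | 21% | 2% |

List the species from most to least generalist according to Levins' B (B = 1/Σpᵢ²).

Etheostoma spectabile > Etheostoma caeruleum > Etheostoma nigrum

Convert percentages to proportions (divide by 100).
Σp_specᵢ² = 0.25² + 0.10² + 0.10² + 0.55² = 0.0625 + 0.0100 + 0.0100 + 0.3025 = 0.3850
B_spec = 1 / 0.3850 = 2.5974
Σp_caerᵢ² = 0.02² + 0.57² + 0.20² + 0.21² = 0.0004 + 0.3249 + 0.0400 + 0.0441 = 0.4094
B_caer = 1 / 0.4094 = 2.4426
Σp_nigrᵢ² = 0.74² + 0.02² + 0.22² + 0.02² = 0.5476 + 0.0004 + 0.0484 + 0.0004 = 0.5968
B_nigr = 1 / 0.5968 = 1.6756
Ranking by B (broadest → narrowest): Etheostoma spectabile (2.60) > Etheostoma caeruleum (2.44) > Etheostoma nigrum (1.68)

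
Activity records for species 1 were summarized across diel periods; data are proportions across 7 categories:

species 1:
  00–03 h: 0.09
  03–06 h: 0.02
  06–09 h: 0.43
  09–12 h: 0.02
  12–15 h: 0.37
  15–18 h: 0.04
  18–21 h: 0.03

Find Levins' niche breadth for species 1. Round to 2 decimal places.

3.00

Σpᵢ² = 0.09² + 0.02² + 0.43² + 0.02² + 0.37² + 0.04² + 0.03² = 0.0081 + 0.0004 + 0.1849 + 0.0004 + 0.1369 + 0.0016 + 0.0009 = 0.3332
B = 1 / 0.3332 = 3.0012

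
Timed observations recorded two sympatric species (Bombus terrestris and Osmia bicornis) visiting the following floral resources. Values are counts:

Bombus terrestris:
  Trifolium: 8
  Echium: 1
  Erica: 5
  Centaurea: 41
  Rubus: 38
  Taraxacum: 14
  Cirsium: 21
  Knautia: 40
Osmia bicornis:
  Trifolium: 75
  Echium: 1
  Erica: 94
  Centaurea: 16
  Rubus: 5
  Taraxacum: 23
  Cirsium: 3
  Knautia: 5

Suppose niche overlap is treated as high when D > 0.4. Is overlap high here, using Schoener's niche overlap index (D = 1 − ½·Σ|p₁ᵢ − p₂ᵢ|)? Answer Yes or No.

Proportions for Bombus terrestris (n=168): 8/168=0.0476, 1/168=0.0060, 5/168=0.0298, 41/168=0.2440, 38/168=0.2262, 14/168=0.0833, 21/168=0.1250, 40/168=0.2381
Proportions for Osmia bicornis (n=222): 75/222=0.3378, 1/222=0.0045, 94/222=0.4234, 16/222=0.0721, 5/222=0.0225, 23/222=0.1036, 3/222=0.0135, 5/222=0.0225
Σ|p₁ᵢ − p₂ᵢ| = 0.2902 + 0.0015 + 0.3936 + 0.1719 + 0.2037 + 0.0203 + 0.1115 + 0.2156 = 1.4083
D = 1 − ½ × 1.4083 = 1 − 0.70415 = 0.29585
D = 0.29585 < 0.4 → No.

No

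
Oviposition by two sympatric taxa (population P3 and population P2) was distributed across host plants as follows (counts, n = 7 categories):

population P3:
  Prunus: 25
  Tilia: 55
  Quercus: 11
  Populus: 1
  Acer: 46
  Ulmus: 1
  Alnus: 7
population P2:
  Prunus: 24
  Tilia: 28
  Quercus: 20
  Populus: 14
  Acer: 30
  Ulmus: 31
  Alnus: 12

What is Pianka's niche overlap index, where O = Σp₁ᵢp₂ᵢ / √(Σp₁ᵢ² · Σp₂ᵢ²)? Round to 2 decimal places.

0.80

Proportions for population P3 (n=146): 25/146=0.1712, 55/146=0.3767, 11/146=0.0753, 1/146=0.0068, 46/146=0.3151, 1/146=0.0068, 7/146=0.0479
Proportions for population P2 (n=159): 24/159=0.1509, 28/159=0.1761, 20/159=0.1258, 14/159=0.0881, 30/159=0.1887, 31/159=0.1950, 12/159=0.0755
Σ p₁ᵢp₂ᵢ = 0.025834 + 0.066337 + 0.009473 + 0.000599 + 0.059459 + 0.001326 + 0.003616 = 0.166644
Σp_1ᵢ² = 0.1712² + 0.3767² + 0.0753² + 0.0068² + 0.3151² + 0.0068² + 0.0479² = 0.029309 + 0.141903 + 0.005670 + 0.000046 + 0.099288 + 0.000046 + 0.002294 = 0.278556
Σp_2ᵢ² = 0.1509² + 0.1761² + 0.1258² + 0.0881² + 0.1887² + 0.1950² + 0.0755² = 0.022771 + 0.031011 + 0.015826 + 0.007762 + 0.035608 + 0.038025 + 0.005700 = 0.156703
O = 0.166644 / √(0.278556 × 0.156703) = 0.166644 / 0.2089272 = 0.7976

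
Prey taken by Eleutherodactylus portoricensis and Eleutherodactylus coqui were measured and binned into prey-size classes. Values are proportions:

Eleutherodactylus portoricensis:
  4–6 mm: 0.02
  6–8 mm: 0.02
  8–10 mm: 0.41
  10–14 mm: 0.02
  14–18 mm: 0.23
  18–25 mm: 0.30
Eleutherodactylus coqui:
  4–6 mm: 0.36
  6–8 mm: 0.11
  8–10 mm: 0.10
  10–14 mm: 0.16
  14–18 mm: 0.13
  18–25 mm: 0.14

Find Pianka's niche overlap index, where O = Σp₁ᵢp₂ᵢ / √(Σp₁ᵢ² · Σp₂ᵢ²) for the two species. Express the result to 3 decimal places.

0.486

Σ p₁ᵢp₂ᵢ = 0.0072 + 0.0022 + 0.0410 + 0.0032 + 0.0299 + 0.0420 = 0.1255
Σp_1ᵢ² = 0.02² + 0.02² + 0.41² + 0.02² + 0.23² + 0.30² = 0.0004 + 0.0004 + 0.1681 + 0.0004 + 0.0529 + 0.0900 = 0.3122
Σp_2ᵢ² = 0.36² + 0.11² + 0.10² + 0.16² + 0.13² + 0.14² = 0.1296 + 0.0121 + 0.0100 + 0.0256 + 0.0169 + 0.0196 = 0.2138
O = 0.1255 / √(0.3122 × 0.2138) = 0.1255 / 0.258357 = 0.48576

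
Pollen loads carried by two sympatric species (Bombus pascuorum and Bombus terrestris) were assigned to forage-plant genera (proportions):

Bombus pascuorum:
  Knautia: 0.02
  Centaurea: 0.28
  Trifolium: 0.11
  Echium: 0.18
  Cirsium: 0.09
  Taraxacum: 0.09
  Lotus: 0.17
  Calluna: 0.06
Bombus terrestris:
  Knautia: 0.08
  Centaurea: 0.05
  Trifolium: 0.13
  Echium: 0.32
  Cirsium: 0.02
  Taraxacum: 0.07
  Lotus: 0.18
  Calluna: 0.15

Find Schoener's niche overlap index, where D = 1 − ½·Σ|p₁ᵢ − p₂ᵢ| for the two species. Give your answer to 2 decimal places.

Σ|p₁ᵢ − p₂ᵢ| = 0.06 + 0.23 + 0.02 + 0.14 + 0.07 + 0.02 + 0.01 + 0.09 = 0.64
D = 1 − ½ × 0.64 = 1 − 0.320 = 0.6800

0.68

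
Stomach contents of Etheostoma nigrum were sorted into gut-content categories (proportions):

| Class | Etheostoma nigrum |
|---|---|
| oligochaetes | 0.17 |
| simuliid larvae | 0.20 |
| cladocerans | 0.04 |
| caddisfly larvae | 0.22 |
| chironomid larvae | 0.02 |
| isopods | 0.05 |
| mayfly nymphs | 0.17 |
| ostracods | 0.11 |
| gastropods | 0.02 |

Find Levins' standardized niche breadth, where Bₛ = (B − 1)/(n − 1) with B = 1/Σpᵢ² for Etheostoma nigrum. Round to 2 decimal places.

Σpᵢ² = 0.17² + 0.20² + 0.04² + 0.22² + 0.02² + 0.05² + 0.17² + 0.11² + 0.02² = 0.0289 + 0.0400 + 0.0016 + 0.0484 + 0.0004 + 0.0025 + 0.0289 + 0.0121 + 0.0004 = 0.1632
B = 1 / 0.1632 = 6.1275
Bₛ = (B − 1)/(n − 1) = (6.1275 − 1)/(9 − 1) = 5.1275/8 = 0.6409

0.64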